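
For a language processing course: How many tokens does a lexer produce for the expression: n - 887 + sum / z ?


Scanning 'n - 887 + sum / z'
Token 1: 'n' -> identifier
Token 2: '-' -> operator
Token 3: '887' -> integer_literal
Token 4: '+' -> operator
Token 5: 'sum' -> identifier
Token 6: '/' -> operator
Token 7: 'z' -> identifier
Total tokens: 7

7


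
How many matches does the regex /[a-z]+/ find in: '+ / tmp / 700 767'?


Pattern: /[a-z]+/ (identifiers)
Input: '+ / tmp / 700 767'
Scanning for matches:
  Match 1: 'tmp'
Total matches: 1

1


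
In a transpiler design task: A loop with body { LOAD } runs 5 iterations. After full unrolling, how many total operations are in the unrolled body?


Loop body operations: LOAD (1 op per iteration)
Unrolling 5 iterations:
  Iteration 1: LOAD (1 ops)
  Iteration 2: LOAD (1 ops)
  Iteration 3: LOAD (1 ops)
  Iteration 4: LOAD (1 ops)
  Iteration 5: LOAD (1 ops)
Total: 5 iterations * 1 ops/iter = 5 operations

5


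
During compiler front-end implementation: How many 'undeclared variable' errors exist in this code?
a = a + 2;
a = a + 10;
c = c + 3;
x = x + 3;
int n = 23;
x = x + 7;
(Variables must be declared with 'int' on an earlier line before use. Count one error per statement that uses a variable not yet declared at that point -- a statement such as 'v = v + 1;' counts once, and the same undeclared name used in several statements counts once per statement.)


Scanning code line by line:
  Line 1: use 'a' -> ERROR (undeclared)
  Line 2: use 'a' -> ERROR (undeclared)
  Line 3: use 'c' -> ERROR (undeclared)
  Line 4: use 'x' -> ERROR (undeclared)
  Line 5: declare 'n' -> declared = ['n']
  Line 6: use 'x' -> ERROR (undeclared)
Total undeclared variable errors: 5

5


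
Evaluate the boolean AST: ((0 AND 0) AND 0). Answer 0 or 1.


Step 1: Evaluate inner node
  0 AND 0 = 0
Step 2: Evaluate root node
  0 AND 0 = 0

0


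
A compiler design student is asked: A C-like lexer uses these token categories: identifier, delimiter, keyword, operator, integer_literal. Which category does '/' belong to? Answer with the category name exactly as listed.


Token: '/'
Checking categories:
  identifier: no
  integer_literal: no
  operator: YES
  keyword: no
  delimiter: no
Category: operator

operator


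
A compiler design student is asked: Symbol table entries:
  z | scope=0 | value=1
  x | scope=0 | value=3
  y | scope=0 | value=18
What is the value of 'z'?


Searching symbol table for 'z':
  z | scope=0 | value=1 <- MATCH
  x | scope=0 | value=3
  y | scope=0 | value=18
Found 'z' at scope 0 with value 1

1


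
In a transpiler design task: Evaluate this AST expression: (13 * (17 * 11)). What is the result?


Expression: (13 * (17 * 11))
Evaluating step by step:
  17 * 11 = 187
  13 * 187 = 2431
Result: 2431

2431


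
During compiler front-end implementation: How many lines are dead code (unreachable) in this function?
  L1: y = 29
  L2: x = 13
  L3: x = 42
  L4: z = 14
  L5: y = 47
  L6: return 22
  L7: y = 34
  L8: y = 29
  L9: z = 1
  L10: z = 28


Analyzing control flow:
  L1: reachable (before return)
  L2: reachable (before return)
  L3: reachable (before return)
  L4: reachable (before return)
  L5: reachable (before return)
  L6: reachable (return statement)
  L7: DEAD (after return at L6)
  L8: DEAD (after return at L6)
  L9: DEAD (after return at L6)
  L10: DEAD (after return at L6)
Return at L6, total lines = 10
Dead lines: L7 through L10
Count: 4

4


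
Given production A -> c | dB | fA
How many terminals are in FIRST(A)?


Production: A -> c | dB | fA
Examining each alternative for leading terminals:
  A -> c : first terminal = 'c'
  A -> dB : first terminal = 'd'
  A -> fA : first terminal = 'f'
FIRST(A) = {c, d, f}
Count: 3

3


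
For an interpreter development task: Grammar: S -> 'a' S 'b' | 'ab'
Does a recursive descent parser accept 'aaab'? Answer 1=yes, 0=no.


Grammar accepts strings of the form a^n b^n (n >= 1)
Word: 'aaab'
Counting: 3 a's and 1 b's
Check: 3 == 1? No
Mismatch: a-count != b-count
Rejected

0


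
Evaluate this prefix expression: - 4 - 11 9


Parsing prefix expression: - 4 - 11 9
Step 1: Innermost operation '- 11 9'
  11 - 9 = 2
Step 2: Outer operation '- 4 [2]'
  4 - 2 = 2

2


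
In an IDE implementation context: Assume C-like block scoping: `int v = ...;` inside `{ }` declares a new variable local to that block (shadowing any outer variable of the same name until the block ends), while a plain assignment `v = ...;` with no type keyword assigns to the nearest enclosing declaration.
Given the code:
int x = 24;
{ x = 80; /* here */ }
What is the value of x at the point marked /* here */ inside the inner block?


Analyzing scoping rules:
Outer scope: declares x = 24
Inner block: 'x = 80;' has no type keyword, so it is an assignment to the outer x (no shadowing)
Inside the block, after the assignment -> 80
Result: 80

80


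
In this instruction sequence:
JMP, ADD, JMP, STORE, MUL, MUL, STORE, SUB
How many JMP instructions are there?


Scanning instruction sequence for JMP:
  Position 1: JMP <- MATCH
  Position 2: ADD
  Position 3: JMP <- MATCH
  Position 4: STORE
  Position 5: MUL
  Position 6: MUL
  Position 7: STORE
  Position 8: SUB
Matches at positions: [1, 3]
Total JMP count: 2

2


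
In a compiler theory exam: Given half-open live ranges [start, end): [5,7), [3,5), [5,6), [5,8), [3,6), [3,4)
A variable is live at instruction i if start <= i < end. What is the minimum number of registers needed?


Live ranges:
  Var0: [5, 7)
  Var1: [3, 5)
  Var2: [5, 6)
  Var3: [5, 8)
  Var4: [3, 6)
  Var5: [3, 4)
Sweep-line events (position, delta, active):
  pos=3 start -> active=1
  pos=3 start -> active=2
  pos=3 start -> active=3
  pos=4 end -> active=2
  pos=5 end -> active=1
  pos=5 start -> active=2
  pos=5 start -> active=3
  pos=5 start -> active=4
  pos=6 end -> active=3
  pos=6 end -> active=2
  pos=7 end -> active=1
  pos=8 end -> active=0
Maximum simultaneous active: 4
Minimum registers needed: 4

4


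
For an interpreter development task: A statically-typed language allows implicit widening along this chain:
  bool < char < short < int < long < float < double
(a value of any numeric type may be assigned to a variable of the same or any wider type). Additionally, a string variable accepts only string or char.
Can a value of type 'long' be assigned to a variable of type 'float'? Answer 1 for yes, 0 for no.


Target variable type: float
Source value type: long
Numeric ranks: long=4, float=5
Widening allowed iff rank(source) <= rank(target): 4 <= 5? Yes
Result: 1

1


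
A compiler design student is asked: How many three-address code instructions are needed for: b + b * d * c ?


Expression: b + b * d * c
Generating three-address code (respecting * over +/- precedence):
  Instruction 1: t1 = b * d
  Instruction 2: t2 = t1 * c
  Instruction 3: t3 = b + t2
Total instructions: 3

3


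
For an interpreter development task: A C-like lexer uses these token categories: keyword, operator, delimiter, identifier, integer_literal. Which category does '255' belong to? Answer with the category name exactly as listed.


Token: '255'
Checking categories:
  identifier: no
  integer_literal: YES
  operator: no
  keyword: no
  delimiter: no
Category: integer_literal

integer_literal


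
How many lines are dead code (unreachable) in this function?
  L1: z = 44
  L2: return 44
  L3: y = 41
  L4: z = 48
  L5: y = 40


Analyzing control flow:
  L1: reachable (before return)
  L2: reachable (return statement)
  L3: DEAD (after return at L2)
  L4: DEAD (after return at L2)
  L5: DEAD (after return at L2)
Return at L2, total lines = 5
Dead lines: L3 through L5
Count: 3

3


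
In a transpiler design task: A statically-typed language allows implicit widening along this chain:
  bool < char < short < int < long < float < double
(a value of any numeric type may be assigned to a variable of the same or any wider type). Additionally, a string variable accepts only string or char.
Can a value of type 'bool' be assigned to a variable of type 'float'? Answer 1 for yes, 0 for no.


Target variable type: float
Source value type: bool
Numeric ranks: bool=0, float=5
Widening allowed iff rank(source) <= rank(target): 0 <= 5? Yes
Result: 1

1


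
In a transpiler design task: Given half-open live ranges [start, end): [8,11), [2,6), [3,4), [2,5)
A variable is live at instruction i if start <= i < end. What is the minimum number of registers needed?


Live ranges:
  Var0: [8, 11)
  Var1: [2, 6)
  Var2: [3, 4)
  Var3: [2, 5)
Sweep-line events (position, delta, active):
  pos=2 start -> active=1
  pos=2 start -> active=2
  pos=3 start -> active=3
  pos=4 end -> active=2
  pos=5 end -> active=1
  pos=6 end -> active=0
  pos=8 start -> active=1
  pos=11 end -> active=0
Maximum simultaneous active: 3
Minimum registers needed: 3

3


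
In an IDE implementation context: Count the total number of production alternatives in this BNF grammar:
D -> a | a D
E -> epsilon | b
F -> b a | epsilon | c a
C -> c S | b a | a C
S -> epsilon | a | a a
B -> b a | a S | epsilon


Counting alternatives per rule:
  D: 2 alternative(s)
  E: 2 alternative(s)
  F: 3 alternative(s)
  C: 3 alternative(s)
  S: 3 alternative(s)
  B: 3 alternative(s)
Sum: 2 + 2 + 3 + 3 + 3 + 3 = 16

16


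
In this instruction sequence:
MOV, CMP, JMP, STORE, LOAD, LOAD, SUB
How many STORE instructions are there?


Scanning instruction sequence for STORE:
  Position 1: MOV
  Position 2: CMP
  Position 3: JMP
  Position 4: STORE <- MATCH
  Position 5: LOAD
  Position 6: LOAD
  Position 7: SUB
Matches at positions: [4]
Total STORE count: 1

1


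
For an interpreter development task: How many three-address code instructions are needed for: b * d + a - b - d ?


Expression: b * d + a - b - d
Generating three-address code (respecting * over +/- precedence):
  Instruction 1: t1 = b * d
  Instruction 2: t2 = t1 + a
  Instruction 3: t3 = t2 - b
  Instruction 4: t4 = t3 - d
Total instructions: 4

4


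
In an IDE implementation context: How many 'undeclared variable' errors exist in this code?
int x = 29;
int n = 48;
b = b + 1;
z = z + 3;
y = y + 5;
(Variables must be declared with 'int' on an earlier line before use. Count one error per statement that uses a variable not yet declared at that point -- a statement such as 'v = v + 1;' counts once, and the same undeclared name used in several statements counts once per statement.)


Scanning code line by line:
  Line 1: declare 'x' -> declared = ['x']
  Line 2: declare 'n' -> declared = ['n', 'x']
  Line 3: use 'b' -> ERROR (undeclared)
  Line 4: use 'z' -> ERROR (undeclared)
  Line 5: use 'y' -> ERROR (undeclared)
Total undeclared variable errors: 3

3


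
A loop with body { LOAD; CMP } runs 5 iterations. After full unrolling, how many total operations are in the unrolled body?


Loop body operations: LOAD, CMP (2 ops per iteration)
Unrolling 5 iterations:
  Iteration 1: LOAD, CMP (2 ops)
  Iteration 2: LOAD, CMP (2 ops)
  Iteration 3: LOAD, CMP (2 ops)
  Iteration 4: LOAD, CMP (2 ops)
  Iteration 5: LOAD, CMP (2 ops)
Total: 5 iterations * 2 ops/iter = 10 operations

10


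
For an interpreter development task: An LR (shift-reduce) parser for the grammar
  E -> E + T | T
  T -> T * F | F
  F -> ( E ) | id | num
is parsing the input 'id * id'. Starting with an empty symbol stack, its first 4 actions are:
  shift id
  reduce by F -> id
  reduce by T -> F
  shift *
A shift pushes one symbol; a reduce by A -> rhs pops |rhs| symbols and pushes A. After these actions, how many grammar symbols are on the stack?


Tracking the symbol stack through each action:
  Action 1: shift 'id' : push -> stack = [id] (size 1)
  Action 2: reduce by F -> id : pop 1, push F -> stack = [F] (size 1)
  Action 3: reduce by T -> F : pop 1, push T -> stack = [T] (size 1)
  Action 4: shift '*' : push -> stack = [T, *] (size 2)
Final stack size: 2

2


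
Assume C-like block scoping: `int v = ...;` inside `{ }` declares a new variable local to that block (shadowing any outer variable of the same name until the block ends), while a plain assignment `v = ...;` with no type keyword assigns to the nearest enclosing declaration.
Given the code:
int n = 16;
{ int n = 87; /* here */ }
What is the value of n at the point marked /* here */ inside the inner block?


Analyzing scoping rules:
Outer scope: declares n = 16
Inner block: 'int n = 87;' declares a NEW n that shadows the outer one
Inside the block the inner declaration is in scope -> 87
Result: 87

87


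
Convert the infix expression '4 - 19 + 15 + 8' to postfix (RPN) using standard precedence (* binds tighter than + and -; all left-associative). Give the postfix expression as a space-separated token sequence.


Applying the shunting-yard algorithm:
  Operand 4 -> output
  Push '-' onto operator stack -> op-stack: [-]
  Operand 19 -> output
  See '+' (prec 1); top '-' (prec 1) >= it -> pop '-' to output
  Push '+' onto operator stack -> op-stack: [+]
  Operand 15 -> output
  See '+' (prec 1); top '+' (prec 1) >= it -> pop '+' to output
  Push '+' onto operator stack -> op-stack: [+]
  Operand 8 -> output
  End of input: pop '+' to output
Postfix result: 4 19 - 15 + 8 +

4 19 - 15 + 8 +


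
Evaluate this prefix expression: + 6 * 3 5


Parsing prefix expression: + 6 * 3 5
Step 1: Innermost operation '* 3 5'
  3 * 5 = 15
Step 2: Outer operation '+ 6 [15]'
  6 + 15 = 21

21


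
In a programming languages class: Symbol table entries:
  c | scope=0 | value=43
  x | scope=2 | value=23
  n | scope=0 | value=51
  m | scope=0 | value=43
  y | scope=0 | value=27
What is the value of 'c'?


Searching symbol table for 'c':
  c | scope=0 | value=43 <- MATCH
  x | scope=2 | value=23
  n | scope=0 | value=51
  m | scope=0 | value=43
  y | scope=0 | value=27
Found 'c' at scope 0 with value 43

43


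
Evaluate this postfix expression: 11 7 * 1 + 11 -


Processing tokens left to right:
Push 11, Push 7
Pop 11 and 7, compute 11 * 7 = 77, push 77
Push 1
Pop 77 and 1, compute 77 + 1 = 78, push 78
Push 11
Pop 78 and 11, compute 78 - 11 = 67, push 67
Stack result: 67

67


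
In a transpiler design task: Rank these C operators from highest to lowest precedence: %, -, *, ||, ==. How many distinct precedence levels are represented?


Looking up precedence for each operator:
  % -> precedence 6
  - -> precedence 5
  * -> precedence 6
  || -> precedence 1
  == -> precedence 3
Sorted highest to lowest: %, *, -, ==, ||
Distinct precedence values: [6, 5, 3, 1]
Number of distinct levels: 4

4


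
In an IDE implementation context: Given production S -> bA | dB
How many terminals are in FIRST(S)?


Production: S -> bA | dB
Examining each alternative for leading terminals:
  S -> bA : first terminal = 'b'
  S -> dB : first terminal = 'd'
FIRST(S) = {b, d}
Count: 2

2


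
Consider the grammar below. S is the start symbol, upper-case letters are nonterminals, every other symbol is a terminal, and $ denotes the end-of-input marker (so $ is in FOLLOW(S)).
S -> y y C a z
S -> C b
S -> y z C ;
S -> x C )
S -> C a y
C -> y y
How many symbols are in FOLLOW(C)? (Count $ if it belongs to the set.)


S is the start symbol and does not occur in any rule body, so FOLLOW(S) = {$}.
Examining every occurrence of C in a rule body:
  S -> y y C a z : C is followed by terminal 'a' -> add 'a'
  S -> C b : C is followed by terminal 'b' -> add 'b'
  S -> y z C ; : C is followed by terminal ';' -> add ';'
  S -> x C ) : C is followed by terminal ')' -> add ')'
  S -> C a y : C is followed by terminal 'a' -> add 'a' (already in the set)
  C -> y y : C does not occur in the body -> contributes nothing
FOLLOW(C) = {), ;, a, b}
Count: 4

4


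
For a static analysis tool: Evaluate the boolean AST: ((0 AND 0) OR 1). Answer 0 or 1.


Step 1: Evaluate inner node
  0 AND 0 = 0
Step 2: Evaluate root node
  0 OR 1 = 1

1


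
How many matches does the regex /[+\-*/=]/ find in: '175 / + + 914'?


Pattern: /[+\-*/=]/ (operators)
Input: '175 / + + 914'
Scanning for matches:
  Match 1: '/'
  Match 2: '+'
  Match 3: '+'
Total matches: 3

3


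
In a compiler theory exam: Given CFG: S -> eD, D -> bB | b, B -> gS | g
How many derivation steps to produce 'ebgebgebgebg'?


Grammar: S -> eD, D -> bB | b, B -> gS | g
Deriving 'ebgebgebgebg':
Step 1: S -> eD => eD
Step 2: D -> bB => ebB
Step 3: B -> gS => ebgS
Step 4: S -> eD => ebgeD
Step 5: D -> bB => ebgebB
Step 6: B -> gS => ebgebgS
Step 7: S -> eD => ebgebgeD
Step 8: D -> bB => ebgebgebB
Step 9: B -> gS => ebgebgebgS
Step 10: S -> eD => ebgebgebgeD
Step 11: D -> bB => ebgebgebgebB
Step 12: B -> g => ebgebgebgebg
Total derivation steps: 12

12


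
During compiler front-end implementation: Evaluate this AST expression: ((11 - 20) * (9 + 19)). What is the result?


Expression: ((11 - 20) * (9 + 19))
Evaluating step by step:
  11 - 20 = -9
  9 + 19 = 28
  -9 * 28 = -252
Result: -252

-252


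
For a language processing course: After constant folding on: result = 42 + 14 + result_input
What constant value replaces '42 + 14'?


Identifying constant sub-expression:
  Original: result = 42 + 14 + result_input
  42 and 14 are both compile-time constants
  Evaluating: 42 + 14 = 56
  After folding: result = 56 + result_input

56


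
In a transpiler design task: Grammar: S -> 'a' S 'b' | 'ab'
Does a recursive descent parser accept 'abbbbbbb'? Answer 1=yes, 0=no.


Grammar accepts strings of the form a^n b^n (n >= 1)
Word: 'abbbbbbb'
Counting: 1 a's and 7 b's
Check: 1 == 7? No
Mismatch: a-count != b-count
Rejected

0


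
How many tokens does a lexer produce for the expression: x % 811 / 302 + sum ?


Scanning 'x % 811 / 302 + sum'
Token 1: 'x' -> identifier
Token 2: '%' -> operator
Token 3: '811' -> integer_literal
Token 4: '/' -> operator
Token 5: '302' -> integer_literal
Token 6: '+' -> operator
Token 7: 'sum' -> identifier
Total tokens: 7

7


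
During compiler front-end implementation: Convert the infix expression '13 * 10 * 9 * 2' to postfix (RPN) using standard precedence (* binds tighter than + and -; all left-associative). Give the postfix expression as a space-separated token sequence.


Applying the shunting-yard algorithm:
  Operand 13 -> output
  Push '*' onto operator stack -> op-stack: [*]
  Operand 10 -> output
  See '*' (prec 2); top '*' (prec 2) >= it -> pop '*' to output
  Push '*' onto operator stack -> op-stack: [*]
  Operand 9 -> output
  See '*' (prec 2); top '*' (prec 2) >= it -> pop '*' to output
  Push '*' onto operator stack -> op-stack: [*]
  Operand 2 -> output
  End of input: pop '*' to output
Postfix result: 13 10 * 9 * 2 *

13 10 * 9 * 2 *


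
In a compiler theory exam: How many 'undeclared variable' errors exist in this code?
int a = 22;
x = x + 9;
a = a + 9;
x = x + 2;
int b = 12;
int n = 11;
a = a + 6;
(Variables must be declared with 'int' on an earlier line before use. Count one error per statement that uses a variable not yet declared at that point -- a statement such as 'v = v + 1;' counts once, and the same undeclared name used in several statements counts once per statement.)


Scanning code line by line:
  Line 1: declare 'a' -> declared = ['a']
  Line 2: use 'x' -> ERROR (undeclared)
  Line 3: use 'a' -> OK (declared)
  Line 4: use 'x' -> ERROR (undeclared)
  Line 5: declare 'b' -> declared = ['a', 'b']
  Line 6: declare 'n' -> declared = ['a', 'b', 'n']
  Line 7: use 'a' -> OK (declared)
Total undeclared variable errors: 2

2


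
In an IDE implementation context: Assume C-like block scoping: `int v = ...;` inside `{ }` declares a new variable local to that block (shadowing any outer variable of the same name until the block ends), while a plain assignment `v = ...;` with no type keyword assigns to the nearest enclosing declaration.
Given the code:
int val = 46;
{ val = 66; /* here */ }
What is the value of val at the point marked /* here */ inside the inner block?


Analyzing scoping rules:
Outer scope: declares val = 46
Inner block: 'val = 66;' has no type keyword, so it is an assignment to the outer val (no shadowing)
Inside the block, after the assignment -> 66
Result: 66

66


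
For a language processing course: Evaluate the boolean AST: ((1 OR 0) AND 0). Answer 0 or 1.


Step 1: Evaluate inner node
  1 OR 0 = 1
Step 2: Evaluate root node
  1 AND 0 = 0

0


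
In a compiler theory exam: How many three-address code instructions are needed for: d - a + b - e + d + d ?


Expression: d - a + b - e + d + d
Generating three-address code (respecting * over +/- precedence):
  Instruction 1: t1 = d - a
  Instruction 2: t2 = t1 + b
  Instruction 3: t3 = t2 - e
  Instruction 4: t4 = t3 + d
  Instruction 5: t5 = t4 + d
Total instructions: 5

5


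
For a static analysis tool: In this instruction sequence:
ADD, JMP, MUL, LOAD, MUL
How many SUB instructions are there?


Scanning instruction sequence for SUB:
  Position 1: ADD
  Position 2: JMP
  Position 3: MUL
  Position 4: LOAD
  Position 5: MUL
Matches at positions: []
Total SUB count: 0

0


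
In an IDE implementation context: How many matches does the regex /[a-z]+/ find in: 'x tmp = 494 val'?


Pattern: /[a-z]+/ (identifiers)
Input: 'x tmp = 494 val'
Scanning for matches:
  Match 1: 'x'
  Match 2: 'tmp'
  Match 3: 'val'
Total matches: 3

3


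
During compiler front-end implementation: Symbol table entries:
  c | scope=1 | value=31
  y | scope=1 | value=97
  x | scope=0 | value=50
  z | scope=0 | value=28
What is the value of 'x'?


Searching symbol table for 'x':
  c | scope=1 | value=31
  y | scope=1 | value=97
  x | scope=0 | value=50 <- MATCH
  z | scope=0 | value=28
Found 'x' at scope 0 with value 50

50


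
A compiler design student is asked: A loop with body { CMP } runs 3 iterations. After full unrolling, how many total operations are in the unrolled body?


Loop body operations: CMP (1 op per iteration)
Unrolling 3 iterations:
  Iteration 1: CMP (1 ops)
  Iteration 2: CMP (1 ops)
  Iteration 3: CMP (1 ops)
Total: 3 iterations * 1 ops/iter = 3 operations

3


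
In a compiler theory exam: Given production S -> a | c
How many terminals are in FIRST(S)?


Production: S -> a | c
Examining each alternative for leading terminals:
  S -> a : first terminal = 'a'
  S -> c : first terminal = 'c'
FIRST(S) = {a, c}
Count: 2

2


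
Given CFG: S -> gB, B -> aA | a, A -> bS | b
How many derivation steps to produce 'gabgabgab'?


Grammar: S -> gB, B -> aA | a, A -> bS | b
Deriving 'gabgabgab':
Step 1: S -> gB => gB
Step 2: B -> aA => gaA
Step 3: A -> bS => gabS
Step 4: S -> gB => gabgB
Step 5: B -> aA => gabgaA
Step 6: A -> bS => gabgabS
Step 7: S -> gB => gabgabgB
Step 8: B -> aA => gabgabgaA
Step 9: A -> b => gabgabgab
Total derivation steps: 9

9


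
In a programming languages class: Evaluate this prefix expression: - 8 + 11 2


Parsing prefix expression: - 8 + 11 2
Step 1: Innermost operation '+ 11 2'
  11 + 2 = 13
Step 2: Outer operation '- 8 [13]'
  8 - 13 = -5

-5


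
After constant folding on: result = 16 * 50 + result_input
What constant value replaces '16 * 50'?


Identifying constant sub-expression:
  Original: result = 16 * 50 + result_input
  16 and 50 are both compile-time constants
  Evaluating: 16 * 50 = 800
  After folding: result = 800 + result_input

800


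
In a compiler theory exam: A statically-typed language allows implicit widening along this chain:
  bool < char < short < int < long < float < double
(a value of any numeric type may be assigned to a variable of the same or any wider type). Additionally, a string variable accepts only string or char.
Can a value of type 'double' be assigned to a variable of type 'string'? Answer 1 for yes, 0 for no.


Target variable type: string
Source value type: double
Rule: string accepts only {string, char}
  source 'double' in {string, char}? No
Result: 0

0


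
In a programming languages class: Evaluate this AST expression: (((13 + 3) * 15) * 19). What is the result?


Expression: (((13 + 3) * 15) * 19)
Evaluating step by step:
  13 + 3 = 16
  16 * 15 = 240
  240 * 19 = 4560
Result: 4560

4560


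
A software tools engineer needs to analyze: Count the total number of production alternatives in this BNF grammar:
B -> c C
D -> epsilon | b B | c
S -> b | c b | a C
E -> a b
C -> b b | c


Counting alternatives per rule:
  B: 1 alternative(s)
  D: 3 alternative(s)
  S: 3 alternative(s)
  E: 1 alternative(s)
  C: 2 alternative(s)
Sum: 1 + 3 + 3 + 1 + 2 = 10

10


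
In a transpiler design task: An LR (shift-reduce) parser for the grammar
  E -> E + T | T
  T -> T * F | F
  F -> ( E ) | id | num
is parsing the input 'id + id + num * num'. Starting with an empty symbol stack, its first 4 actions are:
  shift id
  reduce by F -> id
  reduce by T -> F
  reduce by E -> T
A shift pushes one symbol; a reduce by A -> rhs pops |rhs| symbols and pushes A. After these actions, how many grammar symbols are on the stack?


Tracking the symbol stack through each action:
  Action 1: shift 'id' : push -> stack = [id] (size 1)
  Action 2: reduce by F -> id : pop 1, push F -> stack = [F] (size 1)
  Action 3: reduce by T -> F : pop 1, push T -> stack = [T] (size 1)
  Action 4: reduce by E -> T : pop 1, push E -> stack = [E] (size 1)
Final stack size: 1

1


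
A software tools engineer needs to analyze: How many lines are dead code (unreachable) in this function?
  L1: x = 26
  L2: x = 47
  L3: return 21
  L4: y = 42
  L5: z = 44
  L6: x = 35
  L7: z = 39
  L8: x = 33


Analyzing control flow:
  L1: reachable (before return)
  L2: reachable (before return)
  L3: reachable (return statement)
  L4: DEAD (after return at L3)
  L5: DEAD (after return at L3)
  L6: DEAD (after return at L3)
  L7: DEAD (after return at L3)
  L8: DEAD (after return at L3)
Return at L3, total lines = 8
Dead lines: L4 through L8
Count: 5

5


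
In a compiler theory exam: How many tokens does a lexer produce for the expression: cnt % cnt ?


Scanning 'cnt % cnt'
Token 1: 'cnt' -> identifier
Token 2: '%' -> operator
Token 3: 'cnt' -> identifier
Total tokens: 3

3


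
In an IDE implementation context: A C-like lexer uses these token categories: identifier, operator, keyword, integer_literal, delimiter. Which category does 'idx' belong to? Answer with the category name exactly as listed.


Token: 'idx'
Checking categories:
  identifier: YES
  integer_literal: no
  operator: no
  keyword: no
  delimiter: no
Category: identifier

identifier


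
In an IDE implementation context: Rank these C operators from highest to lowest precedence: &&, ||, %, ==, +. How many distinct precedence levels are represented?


Looking up precedence for each operator:
  && -> precedence 2
  || -> precedence 1
  % -> precedence 6
  == -> precedence 3
  + -> precedence 5
Sorted highest to lowest: %, +, ==, &&, ||
Distinct precedence values: [6, 5, 3, 2, 1]
Number of distinct levels: 5

5


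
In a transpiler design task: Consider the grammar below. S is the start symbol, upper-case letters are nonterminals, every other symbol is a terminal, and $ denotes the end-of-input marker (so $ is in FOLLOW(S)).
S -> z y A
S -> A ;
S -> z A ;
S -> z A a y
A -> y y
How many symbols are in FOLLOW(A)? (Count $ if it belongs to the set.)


S is the start symbol and does not occur in any rule body, so FOLLOW(S) = {$}.
Examining every occurrence of A in a rule body:
  S -> z y A : A is at the right end -> add FOLLOW(S) = {$}
  S -> A ; : A is followed by terminal ';' -> add ';'
  S -> z A ; : A is followed by terminal ';' -> add ';' (already in the set)
  S -> z A a y : A is followed by terminal 'a' -> add 'a'
  A -> y y : A does not occur in the body -> contributes nothing
FOLLOW(A) = {;, a, $}
Count: 3

3


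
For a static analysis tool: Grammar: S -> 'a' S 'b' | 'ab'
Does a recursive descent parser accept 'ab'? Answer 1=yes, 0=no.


Grammar accepts strings of the form a^n b^n (n >= 1)
Word: 'ab'
Counting: 1 a's and 1 b's
Check: 1 == 1? Yes
Derivation (S -> aSb applied 0 time(s), then S -> ab): S => ab
Accepted

1


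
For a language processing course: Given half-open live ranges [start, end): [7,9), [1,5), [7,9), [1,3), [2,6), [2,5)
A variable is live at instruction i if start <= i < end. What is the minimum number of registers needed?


Live ranges:
  Var0: [7, 9)
  Var1: [1, 5)
  Var2: [7, 9)
  Var3: [1, 3)
  Var4: [2, 6)
  Var5: [2, 5)
Sweep-line events (position, delta, active):
  pos=1 start -> active=1
  pos=1 start -> active=2
  pos=2 start -> active=3
  pos=2 start -> active=4
  pos=3 end -> active=3
  pos=5 end -> active=2
  pos=5 end -> active=1
  pos=6 end -> active=0
  pos=7 start -> active=1
  pos=7 start -> active=2
  pos=9 end -> active=1
  pos=9 end -> active=0
Maximum simultaneous active: 4
Minimum registers needed: 4

4


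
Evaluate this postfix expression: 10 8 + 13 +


Processing tokens left to right:
Push 10, Push 8
Pop 10 and 8, compute 10 + 8 = 18, push 18
Push 13
Pop 18 and 13, compute 18 + 13 = 31, push 31
Stack result: 31

31


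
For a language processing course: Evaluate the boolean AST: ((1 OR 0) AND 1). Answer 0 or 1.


Step 1: Evaluate inner node
  1 OR 0 = 1
Step 2: Evaluate root node
  1 AND 1 = 1

1


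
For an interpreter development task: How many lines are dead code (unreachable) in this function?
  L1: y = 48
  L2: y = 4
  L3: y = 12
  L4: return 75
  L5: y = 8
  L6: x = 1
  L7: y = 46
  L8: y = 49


Analyzing control flow:
  L1: reachable (before return)
  L2: reachable (before return)
  L3: reachable (before return)
  L4: reachable (return statement)
  L5: DEAD (after return at L4)
  L6: DEAD (after return at L4)
  L7: DEAD (after return at L4)
  L8: DEAD (after return at L4)
Return at L4, total lines = 8
Dead lines: L5 through L8
Count: 4

4


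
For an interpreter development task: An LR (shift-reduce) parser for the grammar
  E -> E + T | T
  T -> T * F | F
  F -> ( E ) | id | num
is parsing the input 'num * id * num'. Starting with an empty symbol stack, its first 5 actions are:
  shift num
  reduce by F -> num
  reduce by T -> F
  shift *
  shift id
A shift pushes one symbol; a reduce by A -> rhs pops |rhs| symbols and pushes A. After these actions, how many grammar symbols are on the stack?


Tracking the symbol stack through each action:
  Action 1: shift 'num' : push -> stack = [num] (size 1)
  Action 2: reduce by F -> num : pop 1, push F -> stack = [F] (size 1)
  Action 3: reduce by T -> F : pop 1, push T -> stack = [T] (size 1)
  Action 4: shift '*' : push -> stack = [T, *] (size 2)
  Action 5: shift 'id' : push -> stack = [T, *, id] (size 3)
Final stack size: 3

3


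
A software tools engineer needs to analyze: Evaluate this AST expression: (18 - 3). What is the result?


Expression: (18 - 3)
Evaluating step by step:
  18 - 3 = 15
Result: 15

15


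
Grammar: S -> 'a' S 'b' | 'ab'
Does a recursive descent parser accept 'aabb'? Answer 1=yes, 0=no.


Grammar accepts strings of the form a^n b^n (n >= 1)
Word: 'aabb'
Counting: 2 a's and 2 b's
Check: 2 == 2? Yes
Derivation (S -> aSb applied 1 time(s), then S -> ab): S => aSb => aabb
Accepted

1


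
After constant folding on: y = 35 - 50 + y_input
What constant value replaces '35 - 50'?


Identifying constant sub-expression:
  Original: y = 35 - 50 + y_input
  35 and 50 are both compile-time constants
  Evaluating: 35 - 50 = -15
  After folding: y = -15 + y_input

-15


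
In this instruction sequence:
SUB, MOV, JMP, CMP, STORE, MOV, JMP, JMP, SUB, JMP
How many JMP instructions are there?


Scanning instruction sequence for JMP:
  Position 1: SUB
  Position 2: MOV
  Position 3: JMP <- MATCH
  Position 4: CMP
  Position 5: STORE
  Position 6: MOV
  Position 7: JMP <- MATCH
  Position 8: JMP <- MATCH
  Position 9: SUB
  Position 10: JMP <- MATCH
Matches at positions: [3, 7, 8, 10]
Total JMP count: 4

4


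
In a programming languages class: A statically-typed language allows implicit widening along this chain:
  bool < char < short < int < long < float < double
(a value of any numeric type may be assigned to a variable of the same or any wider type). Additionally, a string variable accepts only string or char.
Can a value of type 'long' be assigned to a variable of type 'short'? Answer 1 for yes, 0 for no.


Target variable type: short
Source value type: long
Numeric ranks: long=4, short=2
Widening allowed iff rank(source) <= rank(target): 4 <= 2? No
Result: 0

0


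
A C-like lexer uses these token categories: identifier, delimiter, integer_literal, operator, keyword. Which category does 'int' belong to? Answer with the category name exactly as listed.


Token: 'int'
Checking categories:
  identifier: no
  integer_literal: no
  operator: no
  keyword: YES
  delimiter: no
Category: keyword

keyword


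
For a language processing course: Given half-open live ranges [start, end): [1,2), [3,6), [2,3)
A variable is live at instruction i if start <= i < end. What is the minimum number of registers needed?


Live ranges:
  Var0: [1, 2)
  Var1: [3, 6)
  Var2: [2, 3)
Sweep-line events (position, delta, active):
  pos=1 start -> active=1
  pos=2 end -> active=0
  pos=2 start -> active=1
  pos=3 end -> active=0
  pos=3 start -> active=1
  pos=6 end -> active=0
Maximum simultaneous active: 1
Minimum registers needed: 1

1


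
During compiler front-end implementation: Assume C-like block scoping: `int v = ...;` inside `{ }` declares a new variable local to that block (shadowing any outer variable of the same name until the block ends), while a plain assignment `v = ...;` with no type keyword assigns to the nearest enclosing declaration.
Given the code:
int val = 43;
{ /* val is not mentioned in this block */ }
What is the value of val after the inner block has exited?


Analyzing scoping rules:
Outer scope: declares val = 43
Inner block: val is neither redeclared nor assigned -> unchanged
After the block -> 43
Result: 43

43


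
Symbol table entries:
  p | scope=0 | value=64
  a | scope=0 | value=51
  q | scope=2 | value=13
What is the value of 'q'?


Searching symbol table for 'q':
  p | scope=0 | value=64
  a | scope=0 | value=51
  q | scope=2 | value=13 <- MATCH
Found 'q' at scope 2 with value 13

13


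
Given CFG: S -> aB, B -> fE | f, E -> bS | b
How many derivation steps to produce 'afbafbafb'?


Grammar: S -> aB, B -> fE | f, E -> bS | b
Deriving 'afbafbafb':
Step 1: S -> aB => aB
Step 2: B -> fE => afE
Step 3: E -> bS => afbS
Step 4: S -> aB => afbaB
Step 5: B -> fE => afbafE
Step 6: E -> bS => afbafbS
Step 7: S -> aB => afbafbaB
Step 8: B -> fE => afbafbafE
Step 9: E -> b => afbafbafb
Total derivation steps: 9

9


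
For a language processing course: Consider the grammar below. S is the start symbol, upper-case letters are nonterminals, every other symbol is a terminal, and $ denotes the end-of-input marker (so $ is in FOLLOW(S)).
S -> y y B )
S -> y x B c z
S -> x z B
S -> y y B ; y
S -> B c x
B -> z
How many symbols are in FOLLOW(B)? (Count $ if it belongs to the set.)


S is the start symbol and does not occur in any rule body, so FOLLOW(S) = {$}.
Examining every occurrence of B in a rule body:
  S -> y y B ) : B is followed by terminal ')' -> add ')'
  S -> y x B c z : B is followed by terminal 'c' -> add 'c'
  S -> x z B : B is at the right end -> add FOLLOW(S) = {$}
  S -> y y B ; y : B is followed by terminal ';' -> add ';'
  S -> B c x : B is followed by terminal 'c' -> add 'c' (already in the set)
  B -> z : B does not occur in the body -> contributes nothing
FOLLOW(B) = {), ;, c, $}
Count: 4

4


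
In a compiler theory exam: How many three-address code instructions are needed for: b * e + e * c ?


Expression: b * e + e * c
Generating three-address code (respecting * over +/- precedence):
  Instruction 1: t1 = b * e
  Instruction 2: t2 = e * c
  Instruction 3: t3 = t1 + t2
Total instructions: 3

3


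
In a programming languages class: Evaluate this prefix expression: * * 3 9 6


Parsing prefix expression: * * 3 9 6
Step 1: Innermost operation '* 3 9'
  3 * 9 = 27
Step 2: Outer operation '* [27] 6'
  27 * 6 = 162

162


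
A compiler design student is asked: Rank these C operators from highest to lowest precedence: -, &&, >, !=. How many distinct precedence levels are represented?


Looking up precedence for each operator:
  - -> precedence 5
  && -> precedence 2
  > -> precedence 4
  != -> precedence 3
Sorted highest to lowest: -, >, !=, &&
Distinct precedence values: [5, 4, 3, 2]
Number of distinct levels: 4

4


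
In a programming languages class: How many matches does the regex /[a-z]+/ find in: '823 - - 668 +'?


Pattern: /[a-z]+/ (identifiers)
Input: '823 - - 668 +'
Scanning for matches:
Total matches: 0

0


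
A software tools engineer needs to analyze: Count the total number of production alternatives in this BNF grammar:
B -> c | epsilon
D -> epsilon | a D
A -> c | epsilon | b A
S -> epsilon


Counting alternatives per rule:
  B: 2 alternative(s)
  D: 2 alternative(s)
  A: 3 alternative(s)
  S: 1 alternative(s)
Sum: 2 + 2 + 3 + 1 = 8

8


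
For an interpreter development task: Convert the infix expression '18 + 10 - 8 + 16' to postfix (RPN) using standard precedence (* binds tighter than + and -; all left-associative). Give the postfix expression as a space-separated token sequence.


Applying the shunting-yard algorithm:
  Operand 18 -> output
  Push '+' onto operator stack -> op-stack: [+]
  Operand 10 -> output
  See '-' (prec 1); top '+' (prec 1) >= it -> pop '+' to output
  Push '-' onto operator stack -> op-stack: [-]
  Operand 8 -> output
  See '+' (prec 1); top '-' (prec 1) >= it -> pop '-' to output
  Push '+' onto operator stack -> op-stack: [+]
  Operand 16 -> output
  End of input: pop '+' to output
Postfix result: 18 10 + 8 - 16 +

18 10 + 8 - 16 +


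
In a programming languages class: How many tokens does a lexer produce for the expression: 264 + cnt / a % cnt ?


Scanning '264 + cnt / a % cnt'
Token 1: '264' -> integer_literal
Token 2: '+' -> operator
Token 3: 'cnt' -> identifier
Token 4: '/' -> operator
Token 5: 'a' -> identifier
Token 6: '%' -> operator
Token 7: 'cnt' -> identifier
Total tokens: 7

7


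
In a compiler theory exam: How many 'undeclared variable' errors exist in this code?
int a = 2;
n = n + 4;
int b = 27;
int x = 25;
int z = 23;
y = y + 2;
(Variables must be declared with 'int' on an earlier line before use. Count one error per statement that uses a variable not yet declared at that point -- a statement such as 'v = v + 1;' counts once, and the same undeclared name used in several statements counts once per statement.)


Scanning code line by line:
  Line 1: declare 'a' -> declared = ['a']
  Line 2: use 'n' -> ERROR (undeclared)
  Line 3: declare 'b' -> declared = ['a', 'b']
  Line 4: declare 'x' -> declared = ['a', 'b', 'x']
  Line 5: declare 'z' -> declared = ['a', 'b', 'x', 'z']
  Line 6: use 'y' -> ERROR (undeclared)
Total undeclared variable errors: 2

2


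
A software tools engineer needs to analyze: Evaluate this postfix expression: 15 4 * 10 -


Processing tokens left to right:
Push 15, Push 4
Pop 15 and 4, compute 15 * 4 = 60, push 60
Push 10
Pop 60 and 10, compute 60 - 10 = 50, push 50
Stack result: 50

50


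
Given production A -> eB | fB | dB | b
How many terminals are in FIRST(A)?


Production: A -> eB | fB | dB | b
Examining each alternative for leading terminals:
  A -> eB : first terminal = 'e'
  A -> fB : first terminal = 'f'
  A -> dB : first terminal = 'd'
  A -> b : first terminal = 'b'
FIRST(A) = {b, d, e, f}
Count: 4

4


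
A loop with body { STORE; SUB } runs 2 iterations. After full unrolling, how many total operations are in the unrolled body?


Loop body operations: STORE, SUB (2 ops per iteration)
Unrolling 2 iterations:
  Iteration 1: STORE, SUB (2 ops)
  Iteration 2: STORE, SUB (2 ops)
Total: 2 iterations * 2 ops/iter = 4 operations

4


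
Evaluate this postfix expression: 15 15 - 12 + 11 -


Processing tokens left to right:
Push 15, Push 15
Pop 15 and 15, compute 15 - 15 = 0, push 0
Push 12
Pop 0 and 12, compute 0 + 12 = 12, push 12
Push 11
Pop 12 and 11, compute 12 - 11 = 1, push 1
Stack result: 1

1
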